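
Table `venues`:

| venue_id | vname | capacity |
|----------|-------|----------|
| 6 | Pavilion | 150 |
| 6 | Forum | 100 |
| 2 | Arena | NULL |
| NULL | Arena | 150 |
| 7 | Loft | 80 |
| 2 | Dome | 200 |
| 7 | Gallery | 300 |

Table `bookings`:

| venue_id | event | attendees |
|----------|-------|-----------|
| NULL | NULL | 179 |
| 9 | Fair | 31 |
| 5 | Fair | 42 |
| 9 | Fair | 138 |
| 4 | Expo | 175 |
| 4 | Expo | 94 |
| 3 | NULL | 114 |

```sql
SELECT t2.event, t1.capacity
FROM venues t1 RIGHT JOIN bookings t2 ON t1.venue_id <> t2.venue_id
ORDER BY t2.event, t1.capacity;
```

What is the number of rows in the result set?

37

RIGHT JOIN keeps every row from `bookings`; unmatched rows get NULL for `venues`'s columns.
Matching on t1.venue_id <> t2.venue_id. A NULL in a compared column never satisfies the condition.
Matched pairs: 36; unmatched t2 rows kept: 1.
Total: 36 matched + 1 padded = 37 rows.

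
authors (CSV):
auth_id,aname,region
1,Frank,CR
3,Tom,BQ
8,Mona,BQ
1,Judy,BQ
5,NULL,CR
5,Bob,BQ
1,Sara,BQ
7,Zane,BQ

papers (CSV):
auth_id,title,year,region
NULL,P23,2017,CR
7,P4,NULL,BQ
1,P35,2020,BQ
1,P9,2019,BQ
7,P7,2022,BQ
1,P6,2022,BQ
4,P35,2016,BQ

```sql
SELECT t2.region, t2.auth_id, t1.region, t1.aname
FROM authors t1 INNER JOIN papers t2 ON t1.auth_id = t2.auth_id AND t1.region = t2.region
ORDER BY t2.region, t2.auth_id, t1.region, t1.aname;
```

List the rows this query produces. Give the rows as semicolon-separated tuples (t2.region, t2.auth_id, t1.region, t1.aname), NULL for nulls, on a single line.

(BQ, 1, BQ, Judy); (BQ, 1, BQ, Judy); (BQ, 1, BQ, Judy); (BQ, 1, BQ, Sara); (BQ, 1, BQ, Sara); (BQ, 1, BQ, Sara); (BQ, 7, BQ, Zane); (BQ, 7, BQ, Zane)

INNER JOIN keeps only pairs where the ON condition holds.
Matching on t1.auth_id = t2.auth_id AND t1.region = t2.region. A NULL in a compared column never satisfies the condition.
- t1[0] auth_id=1, region=CR → no match; dropped.
- t1[1] auth_id=3, region=BQ → no match; dropped.
- t1[2] auth_id=8, region=BQ → no match; dropped.
- t1[3] auth_id=1, region=BQ → 3 match(es) in t2 → 3 row(s).
- t1[4] auth_id=5, region=CR → no match; dropped.
- t1[5] auth_id=5, region=BQ → no match; dropped.
- t1[6] auth_id=1, region=BQ → 3 match(es) in t2 → 3 row(s).
- t1[7] auth_id=7, region=BQ → 2 match(es) in t2 → 2 row(s).
After projecting and ordering:
t2.region | t2.auth_id | t1.region | t1.aname
BQ | 1 | BQ | Judy
BQ | 1 | BQ | Judy
BQ | 1 | BQ | Judy
BQ | 1 | BQ | Sara
BQ | 1 | BQ | Sara
BQ | 1 | BQ | Sara
BQ | 7 | BQ | Zane
BQ | 7 | BQ | Zane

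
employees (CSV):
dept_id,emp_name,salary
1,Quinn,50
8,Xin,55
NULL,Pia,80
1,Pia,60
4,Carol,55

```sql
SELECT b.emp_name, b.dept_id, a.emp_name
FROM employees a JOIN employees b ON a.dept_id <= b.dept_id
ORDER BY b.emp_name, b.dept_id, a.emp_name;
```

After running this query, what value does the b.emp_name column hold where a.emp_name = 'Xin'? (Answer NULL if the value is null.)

Xin

INNER JOIN keeps only pairs where the ON condition holds.
Matching on a.dept_id <= b.dept_id. A NULL in a compared column never satisfies the condition.
- dept_id=1: 4 matching b row(s), so 4 row(s) emitted.
- dept_id=8: 1 matching b row(s), so 1 row(s) emitted.
- dept_id=NULL: no matching b row, dropped.
- dept_id=1: 4 matching b row(s), so 4 row(s) emitted.
- dept_id=4: 2 matching b row(s), so 2 row(s) emitted.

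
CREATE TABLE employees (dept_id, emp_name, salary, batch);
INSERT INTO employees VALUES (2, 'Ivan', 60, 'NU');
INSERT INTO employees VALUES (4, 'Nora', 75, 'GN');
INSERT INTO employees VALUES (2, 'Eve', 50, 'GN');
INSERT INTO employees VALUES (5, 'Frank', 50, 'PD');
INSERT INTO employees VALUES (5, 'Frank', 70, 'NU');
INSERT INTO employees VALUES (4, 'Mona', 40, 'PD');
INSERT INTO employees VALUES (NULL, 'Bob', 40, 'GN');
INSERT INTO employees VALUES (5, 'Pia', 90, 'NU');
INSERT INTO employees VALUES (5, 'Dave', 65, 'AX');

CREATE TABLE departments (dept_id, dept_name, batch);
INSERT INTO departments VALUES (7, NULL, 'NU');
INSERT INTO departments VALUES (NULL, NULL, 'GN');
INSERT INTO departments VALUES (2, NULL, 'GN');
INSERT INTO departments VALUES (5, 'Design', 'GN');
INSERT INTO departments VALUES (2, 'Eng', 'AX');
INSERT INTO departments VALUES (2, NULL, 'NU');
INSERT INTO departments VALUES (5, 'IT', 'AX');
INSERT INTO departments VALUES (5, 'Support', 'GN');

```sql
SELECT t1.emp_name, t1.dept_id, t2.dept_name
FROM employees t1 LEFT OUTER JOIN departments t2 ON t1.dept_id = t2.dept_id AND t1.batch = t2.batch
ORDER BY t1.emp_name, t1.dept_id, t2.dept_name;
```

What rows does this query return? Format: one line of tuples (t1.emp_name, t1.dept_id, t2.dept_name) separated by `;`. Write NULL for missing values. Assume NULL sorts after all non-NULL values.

(Bob, NULL, NULL); (Dave, 5, IT); (Eve, 2, NULL); (Frank, 5, NULL); (Frank, 5, NULL); (Ivan, 2, NULL); (Mona, 4, NULL); (Nora, 4, NULL); (Pia, 5, NULL)

LEFT JOIN keeps every row from `employees`; unmatched rows get NULL for `departments`'s columns.
Matching on t1.dept_id = t2.dept_id AND t1.batch = t2.batch. A NULL in a compared column never satisfies the condition.
Matched pairs: 3; unmatched t1 rows kept: 6.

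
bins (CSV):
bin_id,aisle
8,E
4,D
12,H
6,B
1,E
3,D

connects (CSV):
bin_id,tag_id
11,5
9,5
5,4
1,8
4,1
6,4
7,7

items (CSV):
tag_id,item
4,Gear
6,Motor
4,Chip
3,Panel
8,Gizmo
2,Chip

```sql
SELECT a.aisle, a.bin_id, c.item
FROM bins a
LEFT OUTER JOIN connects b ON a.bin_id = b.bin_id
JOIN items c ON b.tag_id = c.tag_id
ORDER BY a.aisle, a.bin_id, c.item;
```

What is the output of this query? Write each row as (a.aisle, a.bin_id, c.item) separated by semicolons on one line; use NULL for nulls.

(B, 6, Chip); (B, 6, Gear); (E, 1, Gizmo)

Step 1 — a LEFT JOIN b on bin_id → 6 row(s).
Then INNER JOIN `items c` on tag_id: keep only rows whose b.tag_id appears in c.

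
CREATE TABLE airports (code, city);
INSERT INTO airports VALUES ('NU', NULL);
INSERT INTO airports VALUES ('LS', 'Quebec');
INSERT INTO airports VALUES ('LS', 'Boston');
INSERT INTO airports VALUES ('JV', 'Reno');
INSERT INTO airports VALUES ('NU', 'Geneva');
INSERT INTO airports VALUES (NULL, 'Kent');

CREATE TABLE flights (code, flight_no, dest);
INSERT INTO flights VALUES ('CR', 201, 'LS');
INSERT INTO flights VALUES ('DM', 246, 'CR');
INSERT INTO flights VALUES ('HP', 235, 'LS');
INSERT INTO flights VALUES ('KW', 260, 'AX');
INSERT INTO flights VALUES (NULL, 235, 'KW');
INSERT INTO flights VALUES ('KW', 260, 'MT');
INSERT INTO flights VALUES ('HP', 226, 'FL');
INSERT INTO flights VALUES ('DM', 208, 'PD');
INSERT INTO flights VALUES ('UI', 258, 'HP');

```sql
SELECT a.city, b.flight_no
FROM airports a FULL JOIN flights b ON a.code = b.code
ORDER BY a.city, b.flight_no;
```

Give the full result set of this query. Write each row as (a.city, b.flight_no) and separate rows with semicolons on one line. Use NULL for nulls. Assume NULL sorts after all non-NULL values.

(Boston, NULL); (Geneva, NULL); (Kent, NULL); (Quebec, NULL); (Reno, NULL); (NULL, 201); (NULL, 208); (NULL, 226); (NULL, 235); (NULL, 235); (NULL, 246); (NULL, 258); (NULL, 260); (NULL, 260); (NULL, NULL)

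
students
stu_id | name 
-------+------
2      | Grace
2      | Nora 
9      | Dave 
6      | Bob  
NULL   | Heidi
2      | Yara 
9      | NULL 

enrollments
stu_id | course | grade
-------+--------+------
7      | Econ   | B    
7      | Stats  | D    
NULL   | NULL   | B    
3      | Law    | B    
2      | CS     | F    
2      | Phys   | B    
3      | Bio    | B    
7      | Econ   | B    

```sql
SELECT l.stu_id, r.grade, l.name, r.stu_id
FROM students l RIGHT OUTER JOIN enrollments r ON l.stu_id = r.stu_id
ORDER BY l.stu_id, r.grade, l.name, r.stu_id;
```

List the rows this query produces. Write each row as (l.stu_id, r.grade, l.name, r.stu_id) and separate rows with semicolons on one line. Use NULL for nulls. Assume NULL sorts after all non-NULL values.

(2, B, Grace, 2); (2, B, Nora, 2); (2, B, Yara, 2); (2, F, Grace, 2); (2, F, Nora, 2); (2, F, Yara, 2); (NULL, B, NULL, 3); (NULL, B, NULL, 3); (NULL, B, NULL, 7); (NULL, B, NULL, 7); (NULL, B, NULL, NULL); (NULL, D, NULL, 7)

RIGHT JOIN keeps every row from `enrollments`; unmatched rows get NULL for `students`'s columns.
Matching on l.stu_id = r.stu_id. A NULL in a compared column never satisfies the condition.
Matched pairs: 6; unmatched r rows kept: 6.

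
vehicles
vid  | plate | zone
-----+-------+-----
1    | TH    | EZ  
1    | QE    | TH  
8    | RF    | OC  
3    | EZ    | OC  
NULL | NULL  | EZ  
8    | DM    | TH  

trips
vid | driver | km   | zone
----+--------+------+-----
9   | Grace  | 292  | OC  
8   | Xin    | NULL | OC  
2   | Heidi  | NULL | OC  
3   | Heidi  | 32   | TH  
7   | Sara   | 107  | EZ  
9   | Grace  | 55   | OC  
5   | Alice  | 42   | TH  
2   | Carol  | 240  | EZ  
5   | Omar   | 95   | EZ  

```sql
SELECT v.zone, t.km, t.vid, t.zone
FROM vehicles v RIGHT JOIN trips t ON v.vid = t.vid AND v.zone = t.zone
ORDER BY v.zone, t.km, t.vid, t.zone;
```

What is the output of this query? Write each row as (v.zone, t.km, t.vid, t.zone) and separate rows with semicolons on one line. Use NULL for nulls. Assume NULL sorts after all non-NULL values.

(OC, NULL, 8, OC); (NULL, 32, 3, TH); (NULL, 42, 5, TH); (NULL, 55, 9, OC); (NULL, 95, 5, EZ); (NULL, 107, 7, EZ); (NULL, 240, 2, EZ); (NULL, 292, 9, OC); (NULL, NULL, 2, OC)

RIGHT JOIN keeps every row from `trips`; unmatched rows get NULL for `vehicles`'s columns.
Matching on v.vid = t.vid AND v.zone = t.zone. A NULL in a compared column never satisfies the condition.
- v row (vid=1, zone=EZ): no match.
- v row (vid=1, zone=TH): no match.
- v row (vid=8, zone=OC): matches 1 t row(s) → 1 output row(s).
- v row (vid=3, zone=OC): no match.
- v row (vid=NULL, zone=EZ): no match.
- v row (vid=8, zone=TH): no match.
- 8 t row(s) had no v match → kept, v columns NULL.
After projecting and ordering:
v.zone | t.km | t.vid | t.zone
OC | NULL | 8 | OC
NULL | 32 | 3 | TH
NULL | 42 | 5 | TH
NULL | 55 | 9 | OC
NULL | 95 | 5 | EZ
NULL | 107 | 7 | EZ
NULL | 240 | 2 | EZ
NULL | 292 | 9 | OC
NULL | NULL | 2 | OC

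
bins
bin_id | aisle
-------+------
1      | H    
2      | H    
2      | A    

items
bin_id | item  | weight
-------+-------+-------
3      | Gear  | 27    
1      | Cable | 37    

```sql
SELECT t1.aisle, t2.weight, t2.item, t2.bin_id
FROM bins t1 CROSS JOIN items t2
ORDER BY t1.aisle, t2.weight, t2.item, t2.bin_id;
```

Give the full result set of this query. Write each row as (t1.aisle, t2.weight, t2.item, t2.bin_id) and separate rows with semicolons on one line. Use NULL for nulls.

CROSS JOIN pairs every row of `bins` with every row of `items`: 3 × 2 = 6 rows.
After projecting and ordering:
t1.aisle | t2.weight | t2.item | t2.bin_id
A | 27 | Gear | 3
A | 37 | Cable | 1
H | 27 | Gear | 3
H | 27 | Gear | 3
H | 37 | Cable | 1
H | 37 | Cable | 1

(A, 27, Gear, 3); (A, 37, Cable, 1); (H, 27, Gear, 3); (H, 27, Gear, 3); (H, 37, Cable, 1); (H, 37, Cable, 1)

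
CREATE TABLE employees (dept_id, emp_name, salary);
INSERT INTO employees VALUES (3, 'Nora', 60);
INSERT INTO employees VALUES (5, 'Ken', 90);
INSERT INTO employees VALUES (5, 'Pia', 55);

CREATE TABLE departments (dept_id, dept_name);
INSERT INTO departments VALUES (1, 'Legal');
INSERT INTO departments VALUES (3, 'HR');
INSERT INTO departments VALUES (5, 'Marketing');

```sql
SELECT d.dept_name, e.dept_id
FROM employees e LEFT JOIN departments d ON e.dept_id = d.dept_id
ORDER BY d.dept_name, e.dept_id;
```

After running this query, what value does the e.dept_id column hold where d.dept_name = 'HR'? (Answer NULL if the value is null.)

3

LEFT JOIN keeps every row from `employees`; unmatched rows get NULL for `departments`'s columns.
Matching on e.dept_id = d.dept_id.
- e[0] dept_id=3 → 1 match(es) in d → 1 row(s).
- e[1] dept_id=5 → 1 match(es) in d → 1 row(s).
- e[2] dept_id=5 → 1 match(es) in d → 1 row(s).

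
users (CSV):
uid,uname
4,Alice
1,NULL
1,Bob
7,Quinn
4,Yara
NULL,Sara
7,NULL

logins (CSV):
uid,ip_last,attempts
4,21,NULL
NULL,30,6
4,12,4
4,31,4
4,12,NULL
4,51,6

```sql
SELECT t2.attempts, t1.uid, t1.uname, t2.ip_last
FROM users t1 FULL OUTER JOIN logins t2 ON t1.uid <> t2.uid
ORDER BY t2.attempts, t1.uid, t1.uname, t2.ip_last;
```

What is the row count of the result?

FULL OUTER JOIN keeps every row from both sides; unmatched rows get NULL for the other side's columns.
Matching on t1.uid <> t2.uid. A NULL in a compared column never satisfies the condition.
Matched pairs: 20; unmatched t1 rows kept: 3; unmatched t2 rows kept: 1.
Total: 20 matched + 4 padded = 24 rows.

24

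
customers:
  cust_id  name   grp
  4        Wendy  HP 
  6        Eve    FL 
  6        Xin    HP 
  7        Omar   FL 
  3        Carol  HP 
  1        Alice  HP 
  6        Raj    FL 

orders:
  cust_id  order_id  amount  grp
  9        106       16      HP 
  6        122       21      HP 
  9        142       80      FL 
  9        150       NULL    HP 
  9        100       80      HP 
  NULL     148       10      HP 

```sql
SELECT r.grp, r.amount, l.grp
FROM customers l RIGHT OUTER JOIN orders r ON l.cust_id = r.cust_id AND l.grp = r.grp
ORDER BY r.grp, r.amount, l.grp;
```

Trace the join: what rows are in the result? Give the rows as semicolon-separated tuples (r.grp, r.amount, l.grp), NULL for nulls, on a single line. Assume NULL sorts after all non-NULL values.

(FL, 80, NULL); (HP, 10, NULL); (HP, 16, NULL); (HP, 21, HP); (HP, 80, NULL); (HP, NULL, NULL)

RIGHT JOIN keeps every row from `orders`; unmatched rows get NULL for `customers`'s columns.
Matching on l.cust_id = r.cust_id AND l.grp = r.grp. A NULL in a compared column never satisfies the condition.
Matched pairs: 1; unmatched r rows kept: 5.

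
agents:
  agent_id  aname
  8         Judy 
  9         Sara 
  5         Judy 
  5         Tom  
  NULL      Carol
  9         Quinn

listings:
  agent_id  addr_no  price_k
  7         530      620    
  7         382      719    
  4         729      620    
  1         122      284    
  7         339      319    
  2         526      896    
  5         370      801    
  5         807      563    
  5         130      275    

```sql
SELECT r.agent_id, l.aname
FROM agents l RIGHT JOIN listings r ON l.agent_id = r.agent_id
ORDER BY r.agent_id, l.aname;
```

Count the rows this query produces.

RIGHT JOIN keeps every row from `listings`; unmatched rows get NULL for `agents`'s columns.
Matching on l.agent_id = r.agent_id. A NULL in a compared column never satisfies the condition.
Matched pairs: 6; unmatched r rows kept: 6.
Total: 6 matched + 6 padded = 12 rows.

12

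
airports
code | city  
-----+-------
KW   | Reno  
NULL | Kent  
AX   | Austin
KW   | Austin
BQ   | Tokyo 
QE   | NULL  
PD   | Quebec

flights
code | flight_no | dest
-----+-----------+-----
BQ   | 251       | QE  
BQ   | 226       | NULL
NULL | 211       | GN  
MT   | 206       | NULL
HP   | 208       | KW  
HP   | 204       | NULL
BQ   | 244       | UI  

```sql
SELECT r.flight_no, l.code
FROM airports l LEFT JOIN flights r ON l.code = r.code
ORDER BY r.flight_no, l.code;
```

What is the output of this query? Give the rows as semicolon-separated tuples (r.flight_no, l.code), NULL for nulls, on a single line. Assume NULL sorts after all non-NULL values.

LEFT JOIN keeps every row from `airports`; unmatched rows get NULL for `flights`'s columns.
Matching on l.code = r.code. A NULL in a compared column never satisfies the condition.
Matched pairs: 3; unmatched l rows kept: 6.

(226, BQ); (244, BQ); (251, BQ); (NULL, AX); (NULL, KW); (NULL, KW); (NULL, PD); (NULL, QE); (NULL, NULL)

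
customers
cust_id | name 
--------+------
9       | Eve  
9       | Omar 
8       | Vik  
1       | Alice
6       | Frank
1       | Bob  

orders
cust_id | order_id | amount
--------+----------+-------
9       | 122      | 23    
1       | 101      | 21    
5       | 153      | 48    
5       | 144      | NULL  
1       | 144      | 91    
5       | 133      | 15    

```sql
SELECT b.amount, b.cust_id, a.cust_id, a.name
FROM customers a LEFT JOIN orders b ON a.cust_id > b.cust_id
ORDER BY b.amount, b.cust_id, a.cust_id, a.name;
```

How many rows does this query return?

22

LEFT JOIN keeps every row from `customers`; unmatched rows get NULL for `orders`'s columns.
Matching on a.cust_id > b.cust_id.
Matched pairs: 20; unmatched a rows kept: 2.
Total: 20 matched + 2 padded = 22 rows.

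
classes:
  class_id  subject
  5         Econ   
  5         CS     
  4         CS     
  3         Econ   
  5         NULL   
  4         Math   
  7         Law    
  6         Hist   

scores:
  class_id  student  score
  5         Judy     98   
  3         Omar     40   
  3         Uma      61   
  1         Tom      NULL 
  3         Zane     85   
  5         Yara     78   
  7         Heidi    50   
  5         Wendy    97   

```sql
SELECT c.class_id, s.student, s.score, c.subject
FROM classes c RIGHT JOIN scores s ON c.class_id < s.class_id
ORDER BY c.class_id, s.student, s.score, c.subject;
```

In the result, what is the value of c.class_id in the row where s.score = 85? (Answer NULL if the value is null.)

NULL

RIGHT JOIN keeps every row from `scores`; unmatched rows get NULL for `classes`'s columns.
Matching on c.class_id < s.class_id.
- class_id=5: 1 matching s row(s), so 1 row(s) emitted.
- class_id=5: 1 matching s row(s), so 1 row(s) emitted.
- class_id=4: 4 matching s row(s), so 4 row(s) emitted.
- class_id=3: 4 matching s row(s), so 4 row(s) emitted.
- class_id=5: 1 matching s row(s), so 1 row(s) emitted.
- class_id=4: 4 matching s row(s), so 4 row(s) emitted.
- class_id=7: no matching s row.
- class_id=6: 1 matching s row(s), so 1 row(s) emitted.
- 4 s row(s) had no c match → kept, c columns NULL.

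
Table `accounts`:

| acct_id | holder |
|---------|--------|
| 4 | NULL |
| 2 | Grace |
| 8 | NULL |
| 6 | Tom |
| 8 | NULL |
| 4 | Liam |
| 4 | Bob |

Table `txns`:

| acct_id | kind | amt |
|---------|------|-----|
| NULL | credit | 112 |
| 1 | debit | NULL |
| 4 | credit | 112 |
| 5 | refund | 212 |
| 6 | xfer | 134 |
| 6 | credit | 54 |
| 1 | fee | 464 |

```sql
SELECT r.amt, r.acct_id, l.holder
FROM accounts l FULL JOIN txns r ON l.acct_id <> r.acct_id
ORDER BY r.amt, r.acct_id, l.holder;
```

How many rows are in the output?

FULL OUTER JOIN keeps every row from both sides; unmatched rows get NULL for the other side's columns.
Matching on l.acct_id <> r.acct_id. A NULL in a compared column never satisfies the condition.
- l row (acct_id=4): matches 5 r row(s) → 5 output row(s).
- l row (acct_id=2): matches 6 r row(s) → 6 output row(s).
- l row (acct_id=8): matches 6 r row(s) → 6 output row(s).
- l row (acct_id=6): matches 4 r row(s) → 4 output row(s).
- l row (acct_id=8): matches 6 r row(s) → 6 output row(s).
- l row (acct_id=4): matches 5 r row(s) → 5 output row(s).
- l row (acct_id=4): matches 5 r row(s) → 5 output row(s).
- 1 row(s) from r found no l partner → padded with NULL.
Total: 37 matched + 1 padded = 38 rows.

38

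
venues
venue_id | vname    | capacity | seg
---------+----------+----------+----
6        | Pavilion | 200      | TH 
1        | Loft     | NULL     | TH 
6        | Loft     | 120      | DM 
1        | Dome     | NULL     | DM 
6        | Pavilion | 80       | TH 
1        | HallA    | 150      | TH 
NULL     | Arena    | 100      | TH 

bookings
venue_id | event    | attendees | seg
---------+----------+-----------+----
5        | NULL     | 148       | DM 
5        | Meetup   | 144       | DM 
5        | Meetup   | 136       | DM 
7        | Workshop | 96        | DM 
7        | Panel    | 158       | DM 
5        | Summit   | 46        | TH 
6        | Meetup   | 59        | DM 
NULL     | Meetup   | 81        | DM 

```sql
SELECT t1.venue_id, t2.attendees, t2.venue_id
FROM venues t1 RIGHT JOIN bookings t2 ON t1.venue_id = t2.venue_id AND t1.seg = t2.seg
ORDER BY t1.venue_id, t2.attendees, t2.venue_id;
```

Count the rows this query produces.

RIGHT JOIN keeps every row from `bookings`; unmatched rows get NULL for `venues`'s columns.
Matching on t1.venue_id = t2.venue_id AND t1.seg = t2.seg. A NULL in a compared column never satisfies the condition.
Matched pairs: 1; unmatched t2 rows kept: 7.
Total: 1 matched + 7 padded = 8 rows.

8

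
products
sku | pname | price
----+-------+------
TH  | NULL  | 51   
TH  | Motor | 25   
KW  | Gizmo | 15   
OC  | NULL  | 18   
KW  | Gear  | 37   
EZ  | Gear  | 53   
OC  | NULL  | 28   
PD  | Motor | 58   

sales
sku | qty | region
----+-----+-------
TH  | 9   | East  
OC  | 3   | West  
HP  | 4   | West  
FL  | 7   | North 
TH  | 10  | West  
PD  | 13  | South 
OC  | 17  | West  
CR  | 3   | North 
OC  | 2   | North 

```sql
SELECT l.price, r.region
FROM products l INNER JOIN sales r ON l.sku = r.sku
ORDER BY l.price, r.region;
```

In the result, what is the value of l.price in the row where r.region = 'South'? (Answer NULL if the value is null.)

INNER JOIN keeps only pairs where the ON condition holds.
Matching on l.sku = r.sku.
Matched pairs: 11.

58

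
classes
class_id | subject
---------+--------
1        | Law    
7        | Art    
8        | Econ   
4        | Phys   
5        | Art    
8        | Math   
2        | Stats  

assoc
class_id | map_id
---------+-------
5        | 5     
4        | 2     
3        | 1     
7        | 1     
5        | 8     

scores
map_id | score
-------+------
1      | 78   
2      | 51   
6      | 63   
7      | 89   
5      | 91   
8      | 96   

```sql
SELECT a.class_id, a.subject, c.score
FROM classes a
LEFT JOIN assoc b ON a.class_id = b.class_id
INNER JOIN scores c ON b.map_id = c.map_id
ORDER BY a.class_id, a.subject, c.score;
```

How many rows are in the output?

4

Joins associate left-to-right: classes LEFT JOIN assoc on class_id gives 8 intermediate row(s).
Then INNER JOIN `scores c` on map_id: keep only rows whose b.map_id appears in c.
Result: 4 row(s).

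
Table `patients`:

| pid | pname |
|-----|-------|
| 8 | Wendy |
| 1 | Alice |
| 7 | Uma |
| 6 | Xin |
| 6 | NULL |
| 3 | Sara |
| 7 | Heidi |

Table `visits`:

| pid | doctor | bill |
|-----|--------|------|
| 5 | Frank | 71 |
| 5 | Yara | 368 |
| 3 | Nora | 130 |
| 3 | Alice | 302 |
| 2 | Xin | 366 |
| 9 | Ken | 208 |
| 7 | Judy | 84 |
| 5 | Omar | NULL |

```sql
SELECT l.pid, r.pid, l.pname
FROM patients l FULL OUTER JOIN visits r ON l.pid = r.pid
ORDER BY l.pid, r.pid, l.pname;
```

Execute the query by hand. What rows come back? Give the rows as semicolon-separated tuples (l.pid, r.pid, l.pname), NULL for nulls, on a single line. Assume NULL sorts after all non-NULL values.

(1, NULL, Alice); (3, 3, Sara); (3, 3, Sara); (6, NULL, Xin); (6, NULL, NULL); (7, 7, Heidi); (7, 7, Uma); (8, NULL, Wendy); (NULL, 2, NULL); (NULL, 5, NULL); (NULL, 5, NULL); (NULL, 5, NULL); (NULL, 9, NULL)

FULL OUTER JOIN keeps every row from both sides; unmatched rows get NULL for the other side's columns.
Matching on l.pid = r.pid.
- pid=8: no r row matches, row kept with r columns NULL.
- pid=1: no r row matches, row kept with r columns NULL.
- pid=7: 1 matching r row(s), so 1 row(s) emitted.
- pid=6: no r row matches, row kept with r columns NULL.
- pid=6: no r row matches, row kept with r columns NULL.
- pid=3: 2 matching r row(s), so 2 row(s) emitted.
- pid=7: 1 matching r row(s), so 1 row(s) emitted.
- plus 5 unmatched r row(s), each kept with NULL l columns.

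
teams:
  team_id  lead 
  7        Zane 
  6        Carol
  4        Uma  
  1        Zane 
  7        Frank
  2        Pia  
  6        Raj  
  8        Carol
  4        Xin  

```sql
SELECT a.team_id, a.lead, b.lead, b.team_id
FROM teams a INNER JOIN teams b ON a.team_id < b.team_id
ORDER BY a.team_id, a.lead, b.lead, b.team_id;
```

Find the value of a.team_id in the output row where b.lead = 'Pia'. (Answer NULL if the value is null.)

INNER JOIN keeps only pairs where the ON condition holds.
Matching on a.team_id < b.team_id.
- a (team_id=7) pairs with 1 row(s) of b.
- a (team_id=6) pairs with 3 row(s) of b.
- a (team_id=4) pairs with 5 row(s) of b.
- a (team_id=1) pairs with 8 row(s) of b.
- a (team_id=7) pairs with 1 row(s) of b.
- a (team_id=2) pairs with 7 row(s) of b.
- a (team_id=6) pairs with 3 row(s) of b.
- a (team_id=8) has no partner → excluded.
- a (team_id=4) pairs with 5 row(s) of b.

1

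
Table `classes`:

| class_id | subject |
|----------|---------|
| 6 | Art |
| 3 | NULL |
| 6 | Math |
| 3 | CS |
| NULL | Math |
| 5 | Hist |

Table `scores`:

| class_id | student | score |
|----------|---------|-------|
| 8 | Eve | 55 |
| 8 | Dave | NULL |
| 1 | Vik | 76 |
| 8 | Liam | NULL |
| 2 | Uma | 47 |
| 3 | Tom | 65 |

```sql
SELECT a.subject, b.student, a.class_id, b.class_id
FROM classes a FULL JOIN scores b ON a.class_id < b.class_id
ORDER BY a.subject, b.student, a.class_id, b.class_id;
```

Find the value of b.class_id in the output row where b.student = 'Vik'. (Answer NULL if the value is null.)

1

FULL OUTER JOIN keeps every row from both sides; unmatched rows get NULL for the other side's columns.
Matching on a.class_id < b.class_id. A NULL in a compared column never satisfies the condition.
- class_id=6: 3 matching b row(s), so 3 row(s) emitted.
- class_id=3: 3 matching b row(s), so 3 row(s) emitted.
- class_id=6: 3 matching b row(s), so 3 row(s) emitted.
- class_id=3: 3 matching b row(s), so 3 row(s) emitted.
- class_id=NULL: no b row matches, row kept with b columns NULL.
- class_id=5: 3 matching b row(s), so 3 row(s) emitted.
- 3 row(s) from b found no a partner → padded with NULL.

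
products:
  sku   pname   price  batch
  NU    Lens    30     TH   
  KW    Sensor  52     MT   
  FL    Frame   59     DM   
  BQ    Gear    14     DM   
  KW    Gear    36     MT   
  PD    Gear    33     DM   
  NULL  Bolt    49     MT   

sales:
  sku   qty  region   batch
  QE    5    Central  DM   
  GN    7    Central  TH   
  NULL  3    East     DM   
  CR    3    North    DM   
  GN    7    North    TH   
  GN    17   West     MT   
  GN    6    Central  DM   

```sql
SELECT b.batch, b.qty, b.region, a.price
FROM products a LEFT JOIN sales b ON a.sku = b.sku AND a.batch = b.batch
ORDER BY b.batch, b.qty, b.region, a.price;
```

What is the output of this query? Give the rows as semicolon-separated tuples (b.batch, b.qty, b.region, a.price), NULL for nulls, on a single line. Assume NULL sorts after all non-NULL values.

(NULL, NULL, NULL, 14); (NULL, NULL, NULL, 30); (NULL, NULL, NULL, 33); (NULL, NULL, NULL, 36); (NULL, NULL, NULL, 49); (NULL, NULL, NULL, 52); (NULL, NULL, NULL, 59)

LEFT JOIN keeps every row from `products`; unmatched rows get NULL for `sales`'s columns.
Matching on a.sku = b.sku AND a.batch = b.batch. A NULL in a compared column never satisfies the condition.
- a[0] sku=NU, batch=TH → no match; kept with NULLs on the b side.
- a[1] sku=KW, batch=MT → no match; kept with NULLs on the b side.
- a[2] sku=FL, batch=DM → no match; kept with NULLs on the b side.
- a[3] sku=BQ, batch=DM → no match; kept with NULLs on the b side.
- a[4] sku=KW, batch=MT → no match; kept with NULLs on the b side.
- a[5] sku=PD, batch=DM → no match; kept with NULLs on the b side.
- a[6] sku=NULL, batch=MT → no match; kept with NULLs on the b side.
After projecting and ordering:
b.batch | b.qty | b.region | a.price
NULL | NULL | NULL | 14
NULL | NULL | NULL | 30
NULL | NULL | NULL | 33
NULL | NULL | NULL | 36
NULL | NULL | NULL | 49
NULL | NULL | NULL | 52
NULL | NULL | NULL | 59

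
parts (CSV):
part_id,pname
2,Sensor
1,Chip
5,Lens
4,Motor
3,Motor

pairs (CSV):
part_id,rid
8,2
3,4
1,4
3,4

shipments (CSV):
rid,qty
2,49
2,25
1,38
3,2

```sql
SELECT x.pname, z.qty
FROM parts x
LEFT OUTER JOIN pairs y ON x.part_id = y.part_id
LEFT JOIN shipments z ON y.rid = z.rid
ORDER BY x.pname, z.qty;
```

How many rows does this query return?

Step 1 — x LEFT JOIN y on part_id → 6 row(s).
Then LEFT JOIN `shipments z` on rid: each of those 6 rows is kept; rows whose y.rid has no match in z get NULL for z's columns.
Result: 6 row(s).

6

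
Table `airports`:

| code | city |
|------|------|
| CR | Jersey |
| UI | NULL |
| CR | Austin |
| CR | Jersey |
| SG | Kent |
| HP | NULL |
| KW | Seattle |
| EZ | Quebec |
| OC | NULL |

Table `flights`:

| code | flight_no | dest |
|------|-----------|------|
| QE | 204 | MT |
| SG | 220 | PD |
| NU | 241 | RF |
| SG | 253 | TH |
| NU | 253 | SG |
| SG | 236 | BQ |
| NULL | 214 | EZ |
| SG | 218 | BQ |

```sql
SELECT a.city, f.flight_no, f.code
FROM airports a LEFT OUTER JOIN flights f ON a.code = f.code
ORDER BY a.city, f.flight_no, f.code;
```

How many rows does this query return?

LEFT JOIN keeps every row from `airports`; unmatched rows get NULL for `flights`'s columns.
Matching on a.code = f.code. A NULL in a compared column never satisfies the condition.
- code=CR: no f row matches, row kept with f columns NULL.
- code=UI: no f row matches, row kept with f columns NULL.
- code=CR: no f row matches, row kept with f columns NULL.
- code=CR: no f row matches, row kept with f columns NULL.
- code=SG: 4 matching f row(s), so 4 row(s) emitted.
- code=HP: no f row matches, row kept with f columns NULL.
- code=KW: no f row matches, row kept with f columns NULL.
- code=EZ: no f row matches, row kept with f columns NULL.
- code=OC: no f row matches, row kept with f columns NULL.
Total: 4 matched + 8 padded = 12 rows.

12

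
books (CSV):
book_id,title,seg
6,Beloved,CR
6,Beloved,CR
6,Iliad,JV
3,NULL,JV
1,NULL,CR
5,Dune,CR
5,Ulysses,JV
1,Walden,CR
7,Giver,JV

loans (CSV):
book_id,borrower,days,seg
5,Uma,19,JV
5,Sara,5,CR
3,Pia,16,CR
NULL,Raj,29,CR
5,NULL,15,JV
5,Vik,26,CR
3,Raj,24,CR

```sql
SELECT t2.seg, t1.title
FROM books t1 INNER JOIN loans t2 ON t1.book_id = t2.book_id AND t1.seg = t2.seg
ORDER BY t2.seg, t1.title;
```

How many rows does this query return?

INNER JOIN keeps only pairs where the ON condition holds.
Matching on t1.book_id = t2.book_id AND t1.seg = t2.seg. A NULL in a compared column never satisfies the condition.
- book_id=6, seg=CR: no matching t2 row, dropped.
- book_id=6, seg=CR: no matching t2 row, dropped.
- book_id=6, seg=JV: no matching t2 row, dropped.
- book_id=3, seg=JV: no matching t2 row, dropped.
- book_id=1, seg=CR: no matching t2 row, dropped.
- book_id=5, seg=CR: 2 matching t2 row(s), so 2 row(s) emitted.
- book_id=5, seg=JV: 2 matching t2 row(s), so 2 row(s) emitted.
- book_id=1, seg=CR: no matching t2 row, dropped.
- book_id=7, seg=JV: no matching t2 row, dropped.
Total: 4 rows.

4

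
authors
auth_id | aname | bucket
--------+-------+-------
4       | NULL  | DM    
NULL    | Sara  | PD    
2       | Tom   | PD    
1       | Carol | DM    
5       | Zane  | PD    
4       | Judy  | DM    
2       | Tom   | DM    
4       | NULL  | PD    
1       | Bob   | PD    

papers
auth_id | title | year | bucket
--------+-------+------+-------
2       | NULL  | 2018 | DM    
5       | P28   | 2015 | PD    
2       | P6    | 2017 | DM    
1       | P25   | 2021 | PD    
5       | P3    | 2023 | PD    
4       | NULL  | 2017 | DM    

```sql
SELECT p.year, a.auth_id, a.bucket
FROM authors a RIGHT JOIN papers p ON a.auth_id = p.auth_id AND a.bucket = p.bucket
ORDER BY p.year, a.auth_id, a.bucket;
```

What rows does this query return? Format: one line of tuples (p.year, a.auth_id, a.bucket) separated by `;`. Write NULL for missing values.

RIGHT JOIN keeps every row from `papers`; unmatched rows get NULL for `authors`'s columns.
Matching on a.auth_id = p.auth_id AND a.bucket = p.bucket. A NULL in a compared column never satisfies the condition.
- auth_id=4, bucket=DM: 1 matching p row(s), so 1 row(s) emitted.
- auth_id=NULL, bucket=PD: no matching p row.
- auth_id=2, bucket=PD: no matching p row.
- auth_id=1, bucket=DM: no matching p row.
- auth_id=5, bucket=PD: 2 matching p row(s), so 2 row(s) emitted.
- auth_id=4, bucket=DM: 1 matching p row(s), so 1 row(s) emitted.
- auth_id=2, bucket=DM: 2 matching p row(s), so 2 row(s) emitted.
- auth_id=4, bucket=PD: no matching p row.
- auth_id=1, bucket=PD: 1 matching p row(s), so 1 row(s) emitted.
- every p row matched at least one a row.
After projecting and ordering:
p.year | a.auth_id | a.bucket
2015 | 5 | PD
2017 | 2 | DM
2017 | 4 | DM
2017 | 4 | DM
2018 | 2 | DM
2021 | 1 | PD
2023 | 5 | PD

(2015, 5, PD); (2017, 2, DM); (2017, 4, DM); (2017, 4, DM); (2018, 2, DM); (2021, 1, PD); (2023, 5, PD)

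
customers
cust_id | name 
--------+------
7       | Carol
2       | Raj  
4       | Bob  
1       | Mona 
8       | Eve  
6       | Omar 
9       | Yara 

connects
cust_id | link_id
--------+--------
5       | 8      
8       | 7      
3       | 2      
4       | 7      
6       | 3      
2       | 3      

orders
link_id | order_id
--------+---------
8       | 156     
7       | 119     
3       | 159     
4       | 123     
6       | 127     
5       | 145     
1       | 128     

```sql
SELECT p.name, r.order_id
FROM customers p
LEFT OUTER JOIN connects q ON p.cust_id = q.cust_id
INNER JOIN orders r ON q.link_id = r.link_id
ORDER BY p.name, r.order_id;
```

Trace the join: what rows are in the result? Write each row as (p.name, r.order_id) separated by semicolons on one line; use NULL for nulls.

(Bob, 119); (Eve, 119); (Omar, 159); (Raj, 159)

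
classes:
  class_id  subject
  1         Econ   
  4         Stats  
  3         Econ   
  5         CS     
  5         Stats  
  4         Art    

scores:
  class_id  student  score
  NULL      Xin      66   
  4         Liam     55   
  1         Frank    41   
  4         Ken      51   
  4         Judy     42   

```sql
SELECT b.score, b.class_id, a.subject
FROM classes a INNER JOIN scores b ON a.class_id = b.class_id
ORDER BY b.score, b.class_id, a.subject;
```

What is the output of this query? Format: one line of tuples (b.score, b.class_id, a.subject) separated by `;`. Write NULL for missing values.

(41, 1, Econ); (42, 4, Art); (42, 4, Stats); (51, 4, Art); (51, 4, Stats); (55, 4, Art); (55, 4, Stats)

INNER JOIN keeps only pairs where the ON condition holds.
Matching on a.class_id = b.class_id. A NULL in a compared column never satisfies the condition.
Matched pairs: 7.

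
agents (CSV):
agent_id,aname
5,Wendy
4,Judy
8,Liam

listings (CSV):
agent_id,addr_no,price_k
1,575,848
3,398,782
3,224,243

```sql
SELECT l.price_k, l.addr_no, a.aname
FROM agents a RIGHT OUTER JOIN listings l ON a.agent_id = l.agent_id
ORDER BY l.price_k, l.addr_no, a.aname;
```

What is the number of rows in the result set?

RIGHT JOIN keeps every row from `listings`; unmatched rows get NULL for `agents`'s columns.
Matching on a.agent_id = l.agent_id.
- agent_id=5: no matching l row.
- agent_id=4: no matching l row.
- agent_id=8: no matching l row.
- 3 l row(s) had no a match → kept, a columns NULL.
Total: 0 matched + 3 padded = 3 rows.

3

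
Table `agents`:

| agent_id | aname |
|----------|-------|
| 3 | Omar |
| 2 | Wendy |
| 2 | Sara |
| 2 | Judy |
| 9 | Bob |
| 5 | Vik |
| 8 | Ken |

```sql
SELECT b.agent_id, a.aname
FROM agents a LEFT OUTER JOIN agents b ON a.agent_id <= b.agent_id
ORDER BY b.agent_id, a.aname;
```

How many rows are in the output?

LEFT JOIN keeps every row from `agents a`; unmatched rows get NULL for `agents b`'s columns.
Matching on a.agent_id <= b.agent_id.
Matched pairs: 31; unmatched a rows kept: 0.
Total: 31 rows.

31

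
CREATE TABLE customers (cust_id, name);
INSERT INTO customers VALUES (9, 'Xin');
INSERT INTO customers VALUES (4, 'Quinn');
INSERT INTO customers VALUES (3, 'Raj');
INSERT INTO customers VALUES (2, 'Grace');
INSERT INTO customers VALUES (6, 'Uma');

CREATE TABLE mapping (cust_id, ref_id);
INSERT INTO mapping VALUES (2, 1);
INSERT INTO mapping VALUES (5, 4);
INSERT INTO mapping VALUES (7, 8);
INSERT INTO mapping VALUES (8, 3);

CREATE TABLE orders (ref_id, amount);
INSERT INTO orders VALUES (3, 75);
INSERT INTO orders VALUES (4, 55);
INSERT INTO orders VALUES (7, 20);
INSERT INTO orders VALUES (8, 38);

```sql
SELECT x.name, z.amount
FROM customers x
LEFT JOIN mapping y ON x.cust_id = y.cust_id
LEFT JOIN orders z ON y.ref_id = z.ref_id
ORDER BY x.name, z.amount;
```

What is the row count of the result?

Step 1 — x LEFT JOIN y on cust_id → 5 row(s).
Then LEFT JOIN `orders z` on ref_id: each of those 5 rows is kept; rows whose y.ref_id has no match in z get NULL for z's columns.
Result: 5 row(s).

5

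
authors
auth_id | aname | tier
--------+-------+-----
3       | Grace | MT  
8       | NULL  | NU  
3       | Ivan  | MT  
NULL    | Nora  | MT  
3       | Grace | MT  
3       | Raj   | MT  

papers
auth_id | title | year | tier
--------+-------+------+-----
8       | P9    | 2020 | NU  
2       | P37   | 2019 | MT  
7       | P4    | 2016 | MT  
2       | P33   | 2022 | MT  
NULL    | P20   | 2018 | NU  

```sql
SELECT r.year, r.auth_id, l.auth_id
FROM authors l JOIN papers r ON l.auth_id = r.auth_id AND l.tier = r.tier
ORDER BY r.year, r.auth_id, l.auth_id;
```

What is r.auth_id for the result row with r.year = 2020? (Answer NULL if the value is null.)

8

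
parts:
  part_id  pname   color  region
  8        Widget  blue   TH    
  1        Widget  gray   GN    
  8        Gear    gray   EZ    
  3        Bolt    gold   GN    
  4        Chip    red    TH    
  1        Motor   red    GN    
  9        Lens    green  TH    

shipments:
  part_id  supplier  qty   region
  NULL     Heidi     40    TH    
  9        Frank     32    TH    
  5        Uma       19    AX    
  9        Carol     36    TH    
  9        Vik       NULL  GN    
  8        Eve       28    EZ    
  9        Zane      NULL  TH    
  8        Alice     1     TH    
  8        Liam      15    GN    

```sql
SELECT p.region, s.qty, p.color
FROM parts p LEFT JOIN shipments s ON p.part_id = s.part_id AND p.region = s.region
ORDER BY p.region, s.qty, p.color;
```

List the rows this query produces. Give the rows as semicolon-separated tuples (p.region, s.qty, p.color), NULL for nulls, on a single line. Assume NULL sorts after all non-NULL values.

LEFT JOIN keeps every row from `parts`; unmatched rows get NULL for `shipments`'s columns.
Matching on p.part_id = s.part_id AND p.region = s.region. A NULL in a compared column never satisfies the condition.
Matched pairs: 5; unmatched p rows kept: 4.

(EZ, 28, gray); (GN, NULL, gold); (GN, NULL, gray); (GN, NULL, red); (TH, 1, blue); (TH, 32, green); (TH, 36, green); (TH, NULL, green); (TH, NULL, red)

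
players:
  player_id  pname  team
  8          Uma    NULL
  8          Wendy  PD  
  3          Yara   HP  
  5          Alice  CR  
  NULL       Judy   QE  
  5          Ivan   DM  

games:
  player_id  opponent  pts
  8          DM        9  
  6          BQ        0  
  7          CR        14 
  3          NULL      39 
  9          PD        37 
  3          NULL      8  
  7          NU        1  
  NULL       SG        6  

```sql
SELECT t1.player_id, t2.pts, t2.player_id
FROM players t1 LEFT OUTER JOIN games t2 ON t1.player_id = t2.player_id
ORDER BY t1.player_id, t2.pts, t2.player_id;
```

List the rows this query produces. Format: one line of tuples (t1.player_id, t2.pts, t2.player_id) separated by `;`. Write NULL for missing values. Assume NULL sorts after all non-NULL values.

(3, 8, 3); (3, 39, 3); (5, NULL, NULL); (5, NULL, NULL); (8, 9, 8); (8, 9, 8); (NULL, NULL, NULL)

LEFT JOIN keeps every row from `players`; unmatched rows get NULL for `games`'s columns.
Matching on t1.player_id = t2.player_id. A NULL in a compared column never satisfies the condition.
- t1[0] player_id=8 → 1 match(es) in t2 → 1 row(s).
- t1[1] player_id=8 → 1 match(es) in t2 → 1 row(s).
- t1[2] player_id=3 → 2 match(es) in t2 → 2 row(s).
- t1[3] player_id=5 → no match; kept with NULLs on the t2 side.
- t1[4] player_id=NULL → no match; kept with NULLs on the t2 side.
- t1[5] player_id=5 → no match; kept with NULLs on the t2 side.
After projecting and ordering:
t1.player_id | t2.pts | t2.player_id
3 | 8 | 3
3 | 39 | 3
5 | NULL | NULL
5 | NULL | NULL
8 | 9 | 8
8 | 9 | 8
NULL | NULL | NULL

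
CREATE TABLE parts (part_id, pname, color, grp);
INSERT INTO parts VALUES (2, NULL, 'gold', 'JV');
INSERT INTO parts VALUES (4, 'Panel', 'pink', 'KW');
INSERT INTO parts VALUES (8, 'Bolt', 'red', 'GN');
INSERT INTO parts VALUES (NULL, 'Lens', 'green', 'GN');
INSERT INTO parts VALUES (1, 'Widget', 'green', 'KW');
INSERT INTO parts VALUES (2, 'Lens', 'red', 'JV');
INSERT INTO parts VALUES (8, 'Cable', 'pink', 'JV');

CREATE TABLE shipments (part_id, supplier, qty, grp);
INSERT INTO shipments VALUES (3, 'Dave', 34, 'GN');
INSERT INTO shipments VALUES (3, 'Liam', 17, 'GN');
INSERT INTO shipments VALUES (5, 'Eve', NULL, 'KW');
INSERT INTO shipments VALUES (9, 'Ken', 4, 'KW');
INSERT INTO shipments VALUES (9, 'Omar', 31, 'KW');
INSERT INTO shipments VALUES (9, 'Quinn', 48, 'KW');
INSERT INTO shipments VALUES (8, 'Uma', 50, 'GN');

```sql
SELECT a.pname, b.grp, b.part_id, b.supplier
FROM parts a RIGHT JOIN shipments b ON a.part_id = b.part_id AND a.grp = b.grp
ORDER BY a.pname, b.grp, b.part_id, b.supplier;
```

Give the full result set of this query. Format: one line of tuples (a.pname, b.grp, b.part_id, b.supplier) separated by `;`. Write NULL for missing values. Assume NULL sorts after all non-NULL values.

RIGHT JOIN keeps every row from `shipments`; unmatched rows get NULL for `parts`'s columns.
Matching on a.part_id = b.part_id AND a.grp = b.grp. A NULL in a compared column never satisfies the condition.
Matched pairs: 1; unmatched b rows kept: 6.

(Bolt, GN, 8, Uma); (NULL, GN, 3, Dave); (NULL, GN, 3, Liam); (NULL, KW, 5, Eve); (NULL, KW, 9, Ken); (NULL, KW, 9, Omar); (NULL, KW, 9, Quinn)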